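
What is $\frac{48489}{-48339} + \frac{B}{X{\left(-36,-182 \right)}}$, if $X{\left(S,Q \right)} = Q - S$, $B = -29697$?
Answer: $\frac{476147963}{2352498} \approx 202.4$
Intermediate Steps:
$\frac{48489}{-48339} + \frac{B}{X{\left(-36,-182 \right)}} = \frac{48489}{-48339} - \frac{29697}{-182 - -36} = 48489 \left(- \frac{1}{48339}\right) - \frac{29697}{-182 + 36} = - \frac{16163}{16113} - \frac{29697}{-146} = - \frac{16163}{16113} - - \frac{29697}{146} = - \frac{16163}{16113} + \frac{29697}{146} = \frac{476147963}{2352498}$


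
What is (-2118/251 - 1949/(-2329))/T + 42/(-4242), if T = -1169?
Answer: -234566928/69020657951 ≈ -0.0033985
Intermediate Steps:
(-2118/251 - 1949/(-2329))/T + 42/(-4242) = (-2118/251 - 1949/(-2329))/(-1169) + 42/(-4242) = (-2118*1/251 - 1949*(-1/2329))*(-1/1169) + 42*(-1/4242) = (-2118/251 + 1949/2329)*(-1/1169) - 1/101 = -4443623/584579*(-1/1169) - 1/101 = 4443623/683372851 - 1/101 = -234566928/69020657951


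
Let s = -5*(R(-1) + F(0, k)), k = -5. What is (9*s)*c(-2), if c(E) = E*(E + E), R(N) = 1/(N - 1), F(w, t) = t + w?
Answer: 1980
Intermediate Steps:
R(N) = 1/(-1 + N)
s = 55/2 (s = -5*(1/(-1 - 1) + (-5 + 0)) = -5*(1/(-2) - 5) = -5*(-½ - 5) = -5*(-11/2) = 55/2 ≈ 27.500)
c(E) = 2*E² (c(E) = E*(2*E) = 2*E²)
(9*s)*c(-2) = (9*(55/2))*(2*(-2)²) = 495*(2*4)/2 = (495/2)*8 = 1980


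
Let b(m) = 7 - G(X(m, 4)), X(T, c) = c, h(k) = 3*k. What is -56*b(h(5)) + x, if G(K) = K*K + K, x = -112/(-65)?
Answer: 47432/65 ≈ 729.72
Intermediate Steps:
x = 112/65 (x = -112*(-1/65) = 112/65 ≈ 1.7231)
G(K) = K + K² (G(K) = K² + K = K + K²)
b(m) = -13 (b(m) = 7 - 4*(1 + 4) = 7 - 4*5 = 7 - 1*20 = 7 - 20 = -13)
-56*b(h(5)) + x = -56*(-13) + 112/65 = 728 + 112/65 = 47432/65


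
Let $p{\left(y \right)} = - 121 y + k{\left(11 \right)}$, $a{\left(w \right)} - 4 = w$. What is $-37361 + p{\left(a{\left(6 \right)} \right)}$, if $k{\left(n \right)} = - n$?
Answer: $-38582$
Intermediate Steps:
$a{\left(w \right)} = 4 + w$
$p{\left(y \right)} = -11 - 121 y$ ($p{\left(y \right)} = - 121 y - 11 = -11 - 121 y$)
$-37361 + p{\left(a{\left(6 \right)} \right)} = -37361 - \left(11 + 121 \left(4 + 6\right)\right) = -37361 - 1221 = -38582$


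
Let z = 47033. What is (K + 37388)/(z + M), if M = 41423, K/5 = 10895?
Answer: 91863/88456 ≈ 1.0385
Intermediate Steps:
K = 54475 (K = 5*10895 = 54475)
(K + 37388)/(z + M) = (54475 + 37388)/(47033 + 41423) = 91863/88456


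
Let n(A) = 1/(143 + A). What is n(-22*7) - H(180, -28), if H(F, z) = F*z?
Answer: 55439/11 ≈ 5039.9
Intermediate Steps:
n(-22*7) - H(180, -28) = 1/(143 - 22*7) - 180*(-28) = 1/(143 - 154) - 1*(-5040) = 1/(-11) + 5040 = -1/11 + 5040 = 55439/11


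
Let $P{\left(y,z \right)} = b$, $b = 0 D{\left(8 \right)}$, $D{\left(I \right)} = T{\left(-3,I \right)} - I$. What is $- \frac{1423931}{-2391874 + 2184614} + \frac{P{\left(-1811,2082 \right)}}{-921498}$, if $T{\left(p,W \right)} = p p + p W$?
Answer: $\frac{1423931}{207260} \approx 6.8703$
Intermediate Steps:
$T{\left(p,W \right)} = p^{2} + W p$
$D{\left(I \right)} = 9 - 4 I$ ($D{\left(I \right)} = - 3 \left(I - 3\right) - I = - 3 \left(-3 + I\right) - I = \left(9 - 3 I\right) - I = 9 - 4 I$)
$b = 0$ ($b = 0 \left(9 - 32\right) = 0 \left(-23\right) = 0$)
$P{\left(y,z \right)} = 0$
$- \frac{1423931}{-2391874 + 2184614} + \frac{P{\left(-1811,2082 \right)}}{-921498} = - \frac{1423931}{-2391874 + 2184614} + \frac{0}{-921498} = - \frac{1423931}{-207260} + 0 \left(- \frac{1}{921498}\right) = \left(-1423931\right) \left(- \frac{1}{207260}\right) + 0 = \frac{1423931}{207260} + 0 = \frac{1423931}{207260}$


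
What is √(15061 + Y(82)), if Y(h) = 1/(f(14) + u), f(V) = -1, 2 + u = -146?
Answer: 2*√83592278/149 ≈ 122.72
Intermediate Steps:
u = -148 (u = -2 - 146 = -148)
Y(h) = -1/149 (Y(h) = 1/(-1 - 148) = 1/(-149) = -1/149)
√(15061 + Y(82)) = √(15061 - 1/149) = √(2244088/149) = 2*√83592278/149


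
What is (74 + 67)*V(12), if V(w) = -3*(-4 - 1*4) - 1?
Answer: 3243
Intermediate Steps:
V(w) = 23 (V(w) = -3*(-4 - 4) - 1 = -3*(-8) - 1 = 24 - 1 = 23)
(74 + 67)*V(12) = (74 + 67)*23 = 141*23 = 3243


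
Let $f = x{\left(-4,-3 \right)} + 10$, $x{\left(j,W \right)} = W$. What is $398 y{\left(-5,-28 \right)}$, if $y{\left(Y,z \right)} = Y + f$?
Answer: $796$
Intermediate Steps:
$f = 7$ ($f = -3 + 10 = 7$)
$y{\left(Y,z \right)} = 7 + Y$ ($y{\left(Y,z \right)} = Y + 7 = 7 + Y$)
$398 y{\left(-5,-28 \right)} = 398 \left(7 - 5\right) = 398 \cdot 2 = 796$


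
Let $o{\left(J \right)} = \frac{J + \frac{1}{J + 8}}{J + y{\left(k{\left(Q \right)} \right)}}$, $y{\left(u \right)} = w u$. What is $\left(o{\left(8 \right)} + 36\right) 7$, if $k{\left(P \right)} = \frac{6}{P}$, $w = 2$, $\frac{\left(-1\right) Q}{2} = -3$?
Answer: $\frac{41223}{160} \approx 257.64$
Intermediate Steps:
$Q = 6$ ($Q = \left(-2\right) \left(-3\right) = 6$)
$y{\left(u \right)} = 2 u$
$o{\left(J \right)} = \frac{J + \frac{1}{8 + J}}{2 + J}$ ($o{\left(J \right)} = \frac{J + \frac{1}{J + 8}}{J + 2 \cdot \frac{6}{6}} = \frac{J + \frac{1}{8 + J}}{J + 2 \cdot 6 \cdot \frac{1}{6}} = \frac{J + \frac{1}{8 + J}}{J + 2 \cdot 1} = \frac{J + \frac{1}{8 + J}}{J + 2} = \frac{J + \frac{1}{8 + J}}{2 + J}$)
$\left(o{\left(8 \right)} + 36\right) 7 = \left(\frac{1 + 8^{2} + 8 \cdot 8}{16 + 8^{2} + 10 \cdot 8} + 36\right) 7 = \left(\frac{1 + 64 + 64}{16 + 64 + 80} + 36\right) 7 = \left(\frac{1}{160} \cdot 129 + 36\right) 7 = \left(\frac{129}{160} + 36\right) 7 = \frac{5889}{160} \cdot 7 = \frac{41223}{160}$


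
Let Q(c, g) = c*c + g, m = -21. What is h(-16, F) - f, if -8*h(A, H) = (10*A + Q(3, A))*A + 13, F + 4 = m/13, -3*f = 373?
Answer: -5071/24 ≈ -211.29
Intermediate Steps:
Q(c, g) = g + c**2 (Q(c, g) = c**2 + g = g + c**2)
f = -373/3 (f = -1/3*373 = -373/3 ≈ -124.33)
F = -73/13 (F = -4 - 21/13 = -73/13 ≈ -5.6154)
h(A, H) = -13/8 - A*(9 + 11*A)/8 (h(A, H) = -((10*A + (A + 3**2))*A + 13)/8 = -((10*A + (A + 9))*A + 13)/8 = -((10*A + (9 + A))*A + 13)/8 = -((9 + 11*A)*A + 13)/8 = -(A*(9 + 11*A) + 13)/8 = -(13 + A*(9 + 11*A))/8 = -13/8 - A*(9 + 11*A)/8)
h(-16, F) - f = (-13/8 - 11/8*(-16)**2 - 9/8*(-16)) - 1*(-373/3) = (-13/8 - 11/8*256 + 18) + 373/3 = (-13/8 - 352 + 18) + 373/3 = -2685/8 + 373/3 = -5071/24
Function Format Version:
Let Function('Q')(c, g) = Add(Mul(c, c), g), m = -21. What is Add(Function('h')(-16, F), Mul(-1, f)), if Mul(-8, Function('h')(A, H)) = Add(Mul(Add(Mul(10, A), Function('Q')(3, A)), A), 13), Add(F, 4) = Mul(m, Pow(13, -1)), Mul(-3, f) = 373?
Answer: Rational(-5071, 24) ≈ -211.29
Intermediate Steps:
Function('Q')(c, g) = Add(g, Pow(c, 2)) (Function('Q')(c, g) = Add(Pow(c, 2), g) = Add(g, Pow(c, 2)))
f = Rational(-373, 3) (f = Mul(Rational(-1, 3), 373) = Rational(-373, 3) ≈ -124.33)
F = Rational(-73, 13) (F = Add(-4, Mul(-21, Pow(13, -1))) = Add(-4, Mul(-21, Rational(1, 13))) = Add(-4, Rational(-21, 13)) = Rational(-73, 13) ≈ -5.6154)
Function('h')(A, H) = Add(Rational(-13, 8), Mul(Rational(-1, 8), A, Add(9, Mul(11, A)))) (Function('h')(A, H) = Mul(Rational(-1, 8), Add(Mul(Add(Mul(10, A), Add(A, Pow(3, 2))), A), 13)) = Mul(Rational(-1, 8), Add(Mul(Add(Mul(10, A), Add(A, 9)), A), 13)) = Mul(Rational(-1, 8), Add(Mul(Add(Mul(10, A), Add(9, A)), A), 13)) = Mul(Rational(-1, 8), Add(Mul(Add(9, Mul(11, A)), A), 13)) = Mul(Rational(-1, 8), Add(Mul(A, Add(9, Mul(11, A))), 13)) = Mul(Rational(-1, 8), Add(13, Mul(A, Add(9, Mul(11, A))))) = Add(Rational(-13, 8), Mul(Rational(-1, 8), A, Add(9, Mul(11, A)))))
Add(Function('h')(-16, F), Mul(-1, f)) = Add(Add(Rational(-13, 8), Mul(Rational(-11, 8), Pow(-16, 2)), Mul(Rational(-9, 8), -16)), Mul(-1, Rational(-373, 3))) = Add(Add(Rational(-13, 8), Mul(Rational(-11, 8), 256), 18), Rational(373, 3)) = Add(Add(Rational(-13, 8), -352, 18), Rational(373, 3)) = Add(Rational(-2685, 8), Rational(373, 3)) = Rational(-5071, 24)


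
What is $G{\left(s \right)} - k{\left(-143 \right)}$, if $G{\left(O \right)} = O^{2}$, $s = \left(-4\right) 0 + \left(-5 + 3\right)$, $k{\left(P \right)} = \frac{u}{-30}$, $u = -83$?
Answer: $\frac{37}{30} \approx 1.2333$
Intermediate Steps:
$k{\left(P \right)} = \frac{83}{30}$ ($k{\left(P \right)} = - \frac{83}{-30} = \left(-83\right) \left(- \frac{1}{30}\right) = \frac{83}{30}$)
$s = -2$ ($s = 0 - 2 = -2$)
$G{\left(s \right)} - k{\left(-143 \right)} = \left(-2\right)^{2} - \frac{83}{30} = 4 - \frac{83}{30} = \frac{37}{30}$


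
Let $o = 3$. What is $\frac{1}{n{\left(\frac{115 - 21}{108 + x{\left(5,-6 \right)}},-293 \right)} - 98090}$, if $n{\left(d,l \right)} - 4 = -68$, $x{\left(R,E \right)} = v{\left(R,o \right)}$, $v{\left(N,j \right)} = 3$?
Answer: $- \frac{1}{98154} \approx -1.0188 \cdot 10^{-5}$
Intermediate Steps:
$x{\left(R,E \right)} = 3$
$n{\left(d,l \right)} = -64$ ($n{\left(d,l \right)} = 4 - 68 = -64$)
$\frac{1}{n{\left(\frac{115 - 21}{108 + x{\left(5,-6 \right)}},-293 \right)} - 98090} = \frac{1}{-64 - 98090} = \frac{1}{-98154} = - \frac{1}{98154}$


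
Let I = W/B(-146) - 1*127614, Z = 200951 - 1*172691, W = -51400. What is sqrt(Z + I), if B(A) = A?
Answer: I*sqrt(527581366)/73 ≈ 314.65*I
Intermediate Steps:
Z = 28260 (Z = 200951 - 172691 = 28260)
I = -9290122/73 (I = -51400/(-146) - 1*127614 = -51400*(-1/146) - 127614 = 25700/73 - 127614 = -9290122/73 ≈ -1.2726e+5)
sqrt(Z + I) = sqrt(28260 - 9290122/73) = sqrt(-7227142/73) = I*sqrt(527581366)/73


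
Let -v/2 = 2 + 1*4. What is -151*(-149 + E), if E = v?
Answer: 24311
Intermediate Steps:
v = -12 (v = -2*(2 + 1*4) = -2*(2 + 4) = -2*6 = -12)
E = -12
-151*(-149 + E) = -151*(-149 - 12) = -151*(-161) = 24311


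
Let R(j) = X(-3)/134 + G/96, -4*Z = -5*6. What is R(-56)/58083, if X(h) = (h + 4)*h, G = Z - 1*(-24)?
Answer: 23/4369472 ≈ 5.2638e-6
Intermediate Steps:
Z = 15/2 (Z = -(-5)*6/4 = -1/4*(-30) = 15/2 ≈ 7.5000)
G = 63/2 (G = 15/2 - 1*(-24) = 15/2 + 24 = 63/2 ≈ 31.500)
X(h) = h*(4 + h) (X(h) = (4 + h)*h = h*(4 + h))
R(j) = 1311/4288 (R(j) = -3*(4 - 3)/134 + (63/2)/96 = -3*1*(1/134) + (63/2)*(1/96) = -3*1/134 + 21/64 = -3/134 + 21/64 = 1311/4288)
R(-56)/58083 = (1311/4288)/58083 = (1311/4288)*(1/58083) = 23/4369472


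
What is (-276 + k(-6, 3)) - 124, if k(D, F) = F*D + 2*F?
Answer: -412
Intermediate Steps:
k(D, F) = 2*F + D*F (k(D, F) = D*F + 2*F = 2*F + D*F)
(-276 + k(-6, 3)) - 124 = (-276 + 3*(2 - 6)) - 124 = (-276 + 3*(-4)) - 124 = (-276 - 12) - 124 = -288 - 124 = -412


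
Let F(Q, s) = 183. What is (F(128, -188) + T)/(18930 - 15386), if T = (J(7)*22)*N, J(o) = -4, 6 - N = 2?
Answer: -169/3544 ≈ -0.047686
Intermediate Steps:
N = 4 (N = 6 - 1*2 = 6 - 2 = 4)
T = -352 (T = -4*22*4 = -88*4 = -352)
(F(128, -188) + T)/(18930 - 15386) = (183 - 352)/(18930 - 15386) = -169/3544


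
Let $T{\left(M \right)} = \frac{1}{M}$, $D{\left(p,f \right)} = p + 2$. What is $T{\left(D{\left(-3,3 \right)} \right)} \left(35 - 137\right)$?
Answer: $102$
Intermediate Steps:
$D{\left(p,f \right)} = 2 + p$
$T{\left(D{\left(-3,3 \right)} \right)} \left(35 - 137\right) = \frac{35 - 137}{2 - 3} = \frac{1}{-1} \left(-102\right) = \left(-1\right) \left(-102\right) = 102$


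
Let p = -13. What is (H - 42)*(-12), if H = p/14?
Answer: 3606/7 ≈ 515.14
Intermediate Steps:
H = -13/14 ≈ -0.92857
(H - 42)*(-12) = (-13/14 - 42)*(-12) = -601/14*(-12) = 3606/7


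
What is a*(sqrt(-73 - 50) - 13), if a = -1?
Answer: 13 - I*sqrt(123) ≈ 13.0 - 11.091*I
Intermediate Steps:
a*(sqrt(-73 - 50) - 13) = -(sqrt(-73 - 50) - 13) = -(sqrt(-123) - 13) = -(I*sqrt(123) - 13) = -(-13 + I*sqrt(123)) = 13 - I*sqrt(123)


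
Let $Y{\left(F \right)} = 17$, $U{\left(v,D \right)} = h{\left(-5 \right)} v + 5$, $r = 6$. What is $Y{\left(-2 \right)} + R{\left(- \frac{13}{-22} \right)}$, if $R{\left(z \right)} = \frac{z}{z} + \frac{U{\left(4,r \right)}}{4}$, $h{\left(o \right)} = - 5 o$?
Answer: $\frac{177}{4} \approx 44.25$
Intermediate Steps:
$U{\left(v,D \right)} = 5 + 25 v$ ($U{\left(v,D \right)} = \left(-5\right) \left(-5\right) v + 5 = 25 v + 5 = 5 + 25 v$)
$R{\left(z \right)} = \frac{109}{4}$ ($R{\left(z \right)} = \frac{z}{z} + \frac{5 + 25 \cdot 4}{4} = 1 + \left(5 + 100\right) \frac{1}{4} = 1 + 105 \cdot \frac{1}{4} = 1 + \frac{105}{4} = \frac{109}{4}$)
$Y{\left(-2 \right)} + R{\left(- \frac{13}{-22} \right)} = 17 + \frac{109}{4} = \frac{177}{4}$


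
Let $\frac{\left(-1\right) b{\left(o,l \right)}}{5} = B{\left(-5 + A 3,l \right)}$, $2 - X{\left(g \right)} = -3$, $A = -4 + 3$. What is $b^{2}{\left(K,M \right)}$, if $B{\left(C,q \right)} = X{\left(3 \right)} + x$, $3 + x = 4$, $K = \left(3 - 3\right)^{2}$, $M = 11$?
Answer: $900$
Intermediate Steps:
$A = -1$
$X{\left(g \right)} = 5$ ($X{\left(g \right)} = 2 - -3 = 2 + 3 = 5$)
$K = 0$ ($K = 0^{2} = 0$)
$x = 1$ ($x = -3 + 4 = 1$)
$B{\left(C,q \right)} = 6$ ($B{\left(C,q \right)} = 5 + 1 = 6$)
$b{\left(o,l \right)} = -30$ ($b{\left(o,l \right)} = \left(-5\right) 6 = -30$)
$b^{2}{\left(K,M \right)} = \left(-30\right)^{2} = 900$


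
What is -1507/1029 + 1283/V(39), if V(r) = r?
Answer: 420478/13377 ≈ 31.433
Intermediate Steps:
-1507/1029 + 1283/V(39) = -1507/1029 + 1283/39 = 420478/13377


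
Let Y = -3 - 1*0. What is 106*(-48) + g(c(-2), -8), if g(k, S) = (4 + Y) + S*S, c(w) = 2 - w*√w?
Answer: -5023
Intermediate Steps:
Y = -3 (Y = -3 + 0 = -3)
c(w) = 2 - w^(3/2)
g(k, S) = 1 + S² (g(k, S) = (4 - 3) + S*S = 1 + S²)
106*(-48) + g(c(-2), -8) = 106*(-48) + (1 + (-8)²) = -5088 + (1 + 64) = -5088 + 65 = -5023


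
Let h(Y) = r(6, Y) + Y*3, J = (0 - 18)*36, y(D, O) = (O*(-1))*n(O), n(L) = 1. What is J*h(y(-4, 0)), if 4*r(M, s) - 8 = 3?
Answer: -1782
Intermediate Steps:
r(M, s) = 11/4 (r(M, s) = 2 + (¼)*3 = 2 + ¾ = 11/4)
y(D, O) = -O (y(D, O) = (O*(-1))*1 = -O*1 = -O)
J = -648 (J = -18*36 = -648)
h(Y) = 11/4 + 3*Y (h(Y) = 11/4 + Y*3 = 11/4 + 3*Y)
J*h(y(-4, 0)) = -648*(11/4 + 3*(-1*0)) = -648*(11/4 + 3*0) = -648*(11/4 + 0) = -648*11/4 = -1782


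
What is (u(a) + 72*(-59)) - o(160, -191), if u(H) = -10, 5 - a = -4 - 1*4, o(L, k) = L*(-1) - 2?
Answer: -4096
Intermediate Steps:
o(L, k) = -2 - L (o(L, k) = -L - 2 = -2 - L)
a = 13 (a = 5 - (-4 - 1*4) = 5 - (-4 - 4) = 5 - 1*(-8) = 5 + 8 = 13)
(u(a) + 72*(-59)) - o(160, -191) = (-10 + 72*(-59)) - (-2 - 1*160) = (-10 - 4248) - (-2 - 160) = -4258 - 1*(-162) = -4258 + 162 = -4096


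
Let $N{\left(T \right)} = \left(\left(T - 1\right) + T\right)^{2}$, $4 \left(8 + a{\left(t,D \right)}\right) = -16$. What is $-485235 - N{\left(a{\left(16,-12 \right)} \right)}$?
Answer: $-485860$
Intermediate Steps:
$a{\left(t,D \right)} = -12$ ($a{\left(t,D \right)} = -8 + \frac{1}{4} \left(-16\right) = -8 - 4 = -12$)
$N{\left(T \right)} = \left(-1 + 2 T\right)^{2}$ ($N{\left(T \right)} = \left(\left(T - 1\right) + T\right)^{2} = \left(\left(-1 + T\right) + T\right)^{2} = \left(-1 + 2 T\right)^{2}$)
$-485235 - N{\left(a{\left(16,-12 \right)} \right)} = -485235 - \left(-1 + 2 \left(-12\right)\right)^{2} = -485235 - \left(-1 - 24\right)^{2} = -485235 - \left(-25\right)^{2} = -485235 - 625 = -485860$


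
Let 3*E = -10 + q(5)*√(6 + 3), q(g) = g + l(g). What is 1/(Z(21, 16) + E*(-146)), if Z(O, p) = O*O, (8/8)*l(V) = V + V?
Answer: -3/3787 ≈ -0.00079218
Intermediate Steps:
l(V) = 2*V (l(V) = V + V = 2*V)
q(g) = 3*g (q(g) = g + 2*g = 3*g)
Z(O, p) = O²
E = 35/3 (E = (-10 + (3*5)*√(6 + 3))/3 = (-10 + 15*√9)/3 = (-10 + 15*3)/3 = (-10 + 45)/3 = (⅓)*35 = 35/3 ≈ 11.667)
1/(Z(21, 16) + E*(-146)) = 1/(21² + (35/3)*(-146)) = 1/(441 - 5110/3) = 1/(-3787/3) = -3/3787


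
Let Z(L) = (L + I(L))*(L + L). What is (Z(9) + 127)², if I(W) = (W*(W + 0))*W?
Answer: 179854921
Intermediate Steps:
I(W) = W³ (I(W) = (W*W)*W = W²*W = W³)
Z(L) = 2*L*(L + L³) (Z(L) = (L + L³)*(L + L) = (L + L³)*(2*L) = 2*L*(L + L³))
(Z(9) + 127)² = (2*9²*(1 + 9²) + 127)² = (2*81*(1 + 81) + 127)² = (2*81*82 + 127)² = (13284 + 127)² = 13411² = 179854921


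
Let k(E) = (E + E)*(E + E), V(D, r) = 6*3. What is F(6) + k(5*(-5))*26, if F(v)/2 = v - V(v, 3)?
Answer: 64976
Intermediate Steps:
V(D, r) = 18
F(v) = -36 + 2*v (F(v) = 2*(v - 1*18) = 2*(v - 18) = 2*(-18 + v) = -36 + 2*v)
k(E) = 4*E**2 (k(E) = (2*E)*(2*E) = 4*E**2)
F(6) + k(5*(-5))*26 = (-36 + 2*6) + (4*(5*(-5))**2)*26 = (-36 + 12) + (4*(-25)**2)*26 = -24 + (4*625)*26 = -24 + 2500*26 = -24 + 65000 = 64976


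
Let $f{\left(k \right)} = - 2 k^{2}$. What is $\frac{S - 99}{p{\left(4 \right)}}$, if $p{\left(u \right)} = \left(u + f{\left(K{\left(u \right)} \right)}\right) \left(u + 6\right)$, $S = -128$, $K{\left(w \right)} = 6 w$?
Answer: $\frac{227}{11480} \approx 0.019774$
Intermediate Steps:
$p{\left(u \right)} = \left(6 + u\right) \left(u - 72 u^{2}\right)$ ($p{\left(u \right)} = \left(u - 2 \left(6 u\right)^{2}\right) \left(u + 6\right) = \left(u - 2 \cdot 36 u^{2}\right) \left(6 + u\right) = \left(u - 72 u^{2}\right) \left(6 + u\right) = \left(6 + u\right) \left(u - 72 u^{2}\right)$)
$\frac{S - 99}{p{\left(4 \right)}} = \frac{-128 - 99}{4 \left(6 - 1724 - 72 \cdot 4^{2}\right)} = - \frac{227}{4 \left(6 - 1724 - 1152\right)} = - \frac{227}{4 \left(-2870\right)} = - \frac{227}{-11480} = \left(-227\right) \left(- \frac{1}{11480}\right) = \frac{227}{11480}$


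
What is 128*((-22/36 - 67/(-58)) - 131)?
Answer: -4358272/261 ≈ -16698.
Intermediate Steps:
128*((-22/36 - 67/(-58)) - 131) = 128*((-22*1/36 - 67*(-1/58)) - 131) = 128*((-11/18 + 67/58) - 131) = 128*(142/261 - 131) = 128*(-34049/261) = -4358272/261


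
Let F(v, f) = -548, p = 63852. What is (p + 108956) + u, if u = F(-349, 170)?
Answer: 172260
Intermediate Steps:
u = -548
(p + 108956) + u = (63852 + 108956) - 548 = 172808 - 548 = 172260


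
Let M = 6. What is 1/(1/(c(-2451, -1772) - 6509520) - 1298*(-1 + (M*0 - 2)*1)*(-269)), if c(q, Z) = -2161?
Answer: -6511681/6820894683967 ≈ -9.5467e-7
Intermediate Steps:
1/(1/(c(-2451, -1772) - 6509520) - 1298*(-1 + (M*0 - 2)*1)*(-269)) = 1/(1/(-2161 - 6509520) - 1298*(-1 + (6*0 - 2)*1)*(-269)) = 1/(1/(-6511681) - 1298*(-1 + (0 - 2)*1)*(-269)) = 1/(-1/6511681 - 1298*(-1 - 2*1)*(-269)) = 1/(-1/6511681 - 1298*(-1 - 2)*(-269)) = 1/(-1/6511681 - (-3894)*(-269)) = 1/(-1/6511681 - 1298*807) = 1/(-1/6511681 - 1047486) = 1/(-6820894683967/6511681) = -6511681/6820894683967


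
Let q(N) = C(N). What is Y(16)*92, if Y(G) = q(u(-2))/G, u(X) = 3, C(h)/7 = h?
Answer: 483/4 ≈ 120.75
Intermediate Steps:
C(h) = 7*h
q(N) = 7*N
Y(G) = 21/G (Y(G) = (7*3)/G = 21/G)
Y(16)*92 = (21/16)*92 = 483/4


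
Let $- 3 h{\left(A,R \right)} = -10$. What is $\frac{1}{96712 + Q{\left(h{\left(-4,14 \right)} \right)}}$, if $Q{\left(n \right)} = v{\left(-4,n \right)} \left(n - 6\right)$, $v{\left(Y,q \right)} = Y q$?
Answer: $\frac{9}{870728} \approx 1.0336 \cdot 10^{-5}$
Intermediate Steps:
$h{\left(A,R \right)} = \frac{10}{3}$ ($h{\left(A,R \right)} = \left(- \frac{1}{3}\right) \left(-10\right) = \frac{10}{3}$)
$Q{\left(n \right)} = - 4 n \left(-6 + n\right)$ ($Q{\left(n \right)} = - 4 n \left(n - 6\right) = - 4 n \left(-6 + n\right)$)
$\frac{1}{96712 + Q{\left(h{\left(-4,14 \right)} \right)}} = \frac{1}{96712 + 4 \cdot \frac{10}{3} \left(6 - \frac{10}{3}\right)} = \frac{1}{96712 + 4 \cdot \frac{10}{3} \cdot \frac{8}{3}} = \frac{1}{96712 + \frac{320}{9}} = \frac{1}{\frac{870728}{9}} = \frac{9}{870728}$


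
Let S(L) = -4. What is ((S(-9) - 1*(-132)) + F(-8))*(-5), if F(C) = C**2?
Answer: -960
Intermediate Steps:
((S(-9) - 1*(-132)) + F(-8))*(-5) = ((-4 - 1*(-132)) + (-8)**2)*(-5) = ((-4 + 132) + 64)*(-5) = (128 + 64)*(-5) = 192*(-5) = -960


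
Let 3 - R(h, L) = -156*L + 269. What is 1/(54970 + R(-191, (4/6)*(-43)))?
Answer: 1/50232 ≈ 1.9908e-5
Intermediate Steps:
R(h, L) = -266 + 156*L (R(h, L) = 3 - (-156*L + 269) = 3 - (269 - 156*L) = 3 + (-269 + 156*L) = -266 + 156*L)
1/(54970 + R(-191, (4/6)*(-43))) = 1/(54970 + (-266 + 156*((4/6)*(-43)))) = 1/(54970 + (-266 + 156*((4*(⅙))*(-43)))) = 1/(54970 + (-266 + 156*((⅔)*(-43)))) = 1/(54970 + (-266 + 156*(-86/3))) = 1/(54970 + (-266 - 4472)) = 1/(54970 - 4738) = 1/50232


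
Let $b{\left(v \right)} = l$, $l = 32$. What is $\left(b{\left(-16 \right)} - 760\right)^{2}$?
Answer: $529984$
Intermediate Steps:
$b{\left(v \right)} = 32$
$\left(b{\left(-16 \right)} - 760\right)^{2} = \left(32 - 760\right)^{2} = \left(-728\right)^{2} = 529984$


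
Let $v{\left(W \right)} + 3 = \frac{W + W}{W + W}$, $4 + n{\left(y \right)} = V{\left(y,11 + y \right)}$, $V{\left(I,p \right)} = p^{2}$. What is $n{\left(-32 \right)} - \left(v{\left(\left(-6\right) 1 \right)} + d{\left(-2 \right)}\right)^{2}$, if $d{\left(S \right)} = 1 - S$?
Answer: $436$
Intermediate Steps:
$n{\left(y \right)} = -4 + \left(11 + y\right)^{2}$
$v{\left(W \right)} = -2$ ($v{\left(W \right)} = -3 + \frac{W + W}{W + W} = -3 + \frac{2 W}{2 W} = -3 + 2 W \frac{1}{2 W} = -3 + 1 = -2$)
$n{\left(-32 \right)} - \left(v{\left(\left(-6\right) 1 \right)} + d{\left(-2 \right)}\right)^{2} = \left(-4 + \left(11 - 32\right)^{2}\right) - \left(-2 + \left(1 - -2\right)\right)^{2} = \left(-4 + \left(-21\right)^{2}\right) - \left(-2 + \left(1 + 2\right)\right)^{2} = \left(-4 + 441\right) - \left(-2 + 3\right)^{2} = 437 - 1^{2} = 437 - 1 = 436$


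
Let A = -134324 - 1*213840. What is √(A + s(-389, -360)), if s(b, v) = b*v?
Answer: 2*I*√52031 ≈ 456.21*I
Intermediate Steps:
A = -348164 (A = -134324 - 213840 = -348164)
√(A + s(-389, -360)) = √(-348164 - 389*(-360)) = √(-348164 + 140040) = √(-208124) = 2*I*√52031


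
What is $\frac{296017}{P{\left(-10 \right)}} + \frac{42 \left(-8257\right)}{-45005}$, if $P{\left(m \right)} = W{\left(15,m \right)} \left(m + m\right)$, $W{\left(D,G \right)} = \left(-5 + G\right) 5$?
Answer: $\frac{2768487217}{13501500} \approx 205.05$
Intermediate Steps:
$W{\left(D,G \right)} = -25 + 5 G$
$P{\left(m \right)} = 2 m \left(-25 + 5 m\right)$ ($P{\left(m \right)} = \left(-25 + 5 m\right) \left(m + m\right) = \left(-25 + 5 m\right) 2 m = 2 m \left(-25 + 5 m\right)$)
$\frac{296017}{P{\left(-10 \right)}} + \frac{42 \left(-8257\right)}{-45005} = \frac{296017}{10 \left(-10\right) \left(-5 - 10\right)} + \frac{42 \left(-8257\right)}{-45005} = \frac{296017}{10 \left(-10\right) \left(-15\right)} - - \frac{346794}{45005} = \frac{296017}{1500} + \frac{346794}{45005} = \frac{2768487217}{13501500}$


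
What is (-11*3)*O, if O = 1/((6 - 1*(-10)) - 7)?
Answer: -11/3 ≈ -3.6667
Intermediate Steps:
O = ⅑ (O = 1/((6 + 10) - 7) = 1/(16 - 7) = 1/9 = ⅑ ≈ 0.11111)
(-11*3)*O = -11*3*(⅑) = -33*⅑ = -11/3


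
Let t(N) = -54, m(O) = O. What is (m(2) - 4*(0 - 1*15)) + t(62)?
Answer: 8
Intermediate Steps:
(m(2) - 4*(0 - 1*15)) + t(62) = (2 - 4*(0 - 1*15)) - 54 = (2 - 4*(0 - 15)) - 54 = (2 - 4*(-15)) - 54 = (2 + 60) - 54 = 62 - 54 = 8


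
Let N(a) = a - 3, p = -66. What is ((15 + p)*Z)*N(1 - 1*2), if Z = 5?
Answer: 1020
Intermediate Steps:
N(a) = -3 + a
((15 + p)*Z)*N(1 - 1*2) = ((15 - 66)*5)*(-3 + (1 - 1*2)) = (-51*5)*(-3 + (1 - 2)) = -255*(-3 - 1) = -255*(-4) = 1020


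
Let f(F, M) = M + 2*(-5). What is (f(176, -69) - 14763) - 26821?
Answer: -41663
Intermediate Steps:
f(F, M) = -10 + M (f(F, M) = M - 10 = -10 + M)
(f(176, -69) - 14763) - 26821 = ((-10 - 69) - 14763) - 26821 = (-79 - 14763) - 26821 = -14842 - 26821 = -41663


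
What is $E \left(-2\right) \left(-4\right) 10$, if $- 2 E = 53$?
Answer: $-2120$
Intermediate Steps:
$E = - \frac{53}{2}$ ($E = \left(- \frac{1}{2}\right) 53 = - \frac{53}{2} \approx -26.5$)
$E \left(-2\right) \left(-4\right) 10 = - \frac{53 \left(-2\right) \left(-4\right) 10}{2} = - \frac{53 \cdot 8 \cdot 10}{2} = \left(- \frac{53}{2}\right) 80 = -2120$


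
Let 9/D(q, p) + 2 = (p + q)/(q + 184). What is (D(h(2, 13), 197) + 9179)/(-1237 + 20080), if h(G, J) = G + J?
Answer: 568501/1168266 ≈ 0.48662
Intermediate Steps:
D(q, p) = 9/(-2 + (p + q)/(184 + q)) (D(q, p) = 9/(-2 + (p + q)/(q + 184)) = 9/(-2 + (p + q)/(184 + q)))
(D(h(2, 13), 197) + 9179)/(-1237 + 20080) = (9*(184 + (2 + 13))/(-368 + 197 - (2 + 13)) + 9179)/(-1237 + 20080) = (9*(184 + 15)/(-368 + 197 - 1*15) + 9179)/18843 = (9*199/(-368 + 197 - 15) + 9179)*(1/18843) = (9*199/(-186) + 9179)*(1/18843) = (9*(-1/186)*199 + 9179)*(1/18843) = (-597/62 + 9179)*(1/18843) = (568501/62)*(1/18843) = 568501/1168266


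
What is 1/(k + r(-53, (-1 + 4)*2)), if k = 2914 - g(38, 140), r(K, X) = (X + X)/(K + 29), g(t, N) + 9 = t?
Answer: 2/5769 ≈ 0.00034668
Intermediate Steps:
g(t, N) = -9 + t
r(K, X) = 2*X/(29 + K) (r(K, X) = (2*X)/(29 + K) = 2*X/(29 + K))
k = 2885 (k = 2914 - (-9 + 38) = 2914 - 1*29 = 2914 - 29 = 2885)
1/(k + r(-53, (-1 + 4)*2)) = 1/(2885 + 2*((-1 + 4)*2)/(29 - 53)) = 1/(2885 + 2*(3*2)/(-24)) = 1/(2885 + 2*6*(-1/24)) = 1/(2885 - ½) = 1/(5769/2) = 2/5769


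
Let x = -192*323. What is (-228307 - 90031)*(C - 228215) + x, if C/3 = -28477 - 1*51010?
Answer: 148560642472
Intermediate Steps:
C = -238461 (C = 3*(-28477 - 1*51010) = 3*(-28477 - 51010) = 3*(-79487) = -238461)
x = -62016
(-228307 - 90031)*(C - 228215) + x = (-228307 - 90031)*(-238461 - 228215) - 62016 = -318338*(-466676) - 62016 = 148560704488 - 62016 = 148560642472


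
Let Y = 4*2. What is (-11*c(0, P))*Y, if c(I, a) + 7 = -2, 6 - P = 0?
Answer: 792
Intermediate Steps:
P = 6 (P = 6 - 1*0 = 6 + 0 = 6)
c(I, a) = -9 (c(I, a) = -7 - 2 = -9)
Y = 8
(-11*c(0, P))*Y = -11*(-9)*8 = 99*8 = 792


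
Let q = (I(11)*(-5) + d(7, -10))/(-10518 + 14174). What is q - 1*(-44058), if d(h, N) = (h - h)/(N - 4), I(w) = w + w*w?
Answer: 40268847/914 ≈ 44058.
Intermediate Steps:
I(w) = w + w²
d(h, N) = 0 (d(h, N) = 0/(-4 + N) = 0)
q = -165/914 (q = ((11*(1 + 11))*(-5) + 0)/(-10518 + 14174) = ((11*12)*(-5) + 0)/3656 = (132*(-5) + 0)*(1/3656) = (-660 + 0)*(1/3656) = -660*1/3656 = -165/914 ≈ -0.18053)
q - 1*(-44058) = -165/914 - 1*(-44058) = -165/914 + 44058 = 40268847/914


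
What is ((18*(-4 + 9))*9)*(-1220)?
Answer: -988200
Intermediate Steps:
((18*(-4 + 9))*9)*(-1220) = ((18*5)*9)*(-1220) = (90*9)*(-1220) = 810*(-1220) = -988200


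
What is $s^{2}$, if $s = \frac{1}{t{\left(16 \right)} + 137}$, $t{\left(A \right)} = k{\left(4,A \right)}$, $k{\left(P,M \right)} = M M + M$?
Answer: $\frac{1}{167281} \approx 5.978 \cdot 10^{-6}$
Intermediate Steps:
$k{\left(P,M \right)} = M + M^{2}$ ($k{\left(P,M \right)} = M^{2} + M = M + M^{2}$)
$t{\left(A \right)} = A \left(1 + A\right)$
$s = \frac{1}{409}$ ($s = \frac{1}{16 \left(1 + 16\right) + 137} = \frac{1}{16 \cdot 17 + 137} = \frac{1}{272 + 137} = \frac{1}{409} \approx 0.002445$)
$s^{2} = \left(\frac{1}{409}\right)^{2} = \frac{1}{167281}$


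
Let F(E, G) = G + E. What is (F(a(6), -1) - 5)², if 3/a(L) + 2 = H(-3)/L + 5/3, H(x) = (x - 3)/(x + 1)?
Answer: 144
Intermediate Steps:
H(x) = (-3 + x)/(1 + x)
a(L) = 3/(-⅓ + 3/L) (a(L) = 3/(-2 + (((-3 - 3)/(1 - 3))/L + 5/3)) = 3/(-2 + ((-6/(-2))/L + 5*(⅓))) = 3/(-2 + ((-½*(-6))/L + 5/3)) = 3/(-2 + (3/L + 5/3)) = 3/(-2 + (5/3 + 3/L)) = 3/(-⅓ + 3/L))
F(E, G) = E + G
(F(a(6), -1) - 5)² = ((-9*6/(-9 + 6) - 1) - 5)² = ((-9*6/(-3) - 1) - 5)² = ((-9*6*(-⅓) - 1) - 5)² = ((18 - 1) - 5)² = (17 - 5)² = 12² = 144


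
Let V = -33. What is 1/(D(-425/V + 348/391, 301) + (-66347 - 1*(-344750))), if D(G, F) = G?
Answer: 12903/3592411568 ≈ 3.5917e-6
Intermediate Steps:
1/(D(-425/V + 348/391, 301) + (-66347 - 1*(-344750))) = 1/((-425/(-33) + 348/391) + (-66347 - 1*(-344750))) = 1/((-425*(-1/33) + 348*(1/391)) + (-66347 + 344750)) = 1/((425/33 + 348/391) + 278403) = 1/(177659/12903 + 278403) = 1/(3592411568/12903) = 12903/3592411568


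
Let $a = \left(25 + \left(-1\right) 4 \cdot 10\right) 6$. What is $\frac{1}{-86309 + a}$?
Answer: $- \frac{1}{86399} \approx -1.1574 \cdot 10^{-5}$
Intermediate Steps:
$a = -90$ ($a = \left(25 - 40\right) 6 = \left(-15\right) 6 = -90$)
$\frac{1}{-86309 + a} = \frac{1}{-86309 - 90} = \frac{1}{-86399} = - \frac{1}{86399}$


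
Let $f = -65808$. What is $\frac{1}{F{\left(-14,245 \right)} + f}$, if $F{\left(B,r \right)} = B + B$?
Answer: $- \frac{1}{65836} \approx -1.5189 \cdot 10^{-5}$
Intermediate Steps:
$F{\left(B,r \right)} = 2 B$
$\frac{1}{F{\left(-14,245 \right)} + f} = \frac{1}{2 \left(-14\right) - 65808} = \frac{1}{-28 - 65808} = \frac{1}{-65836} = - \frac{1}{65836}$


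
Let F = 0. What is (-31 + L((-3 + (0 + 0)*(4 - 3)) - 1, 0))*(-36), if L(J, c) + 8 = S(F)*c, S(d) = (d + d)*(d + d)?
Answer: 1404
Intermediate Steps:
S(d) = 4*d² (S(d) = (2*d)*(2*d) = 4*d²)
L(J, c) = -8 (L(J, c) = -8 + (4*0²)*c = -8 + (4*0)*c = -8 + 0*c = -8 + 0 = -8)
(-31 + L((-3 + (0 + 0)*(4 - 3)) - 1, 0))*(-36) = (-31 - 8)*(-36) = -39*(-36) = 1404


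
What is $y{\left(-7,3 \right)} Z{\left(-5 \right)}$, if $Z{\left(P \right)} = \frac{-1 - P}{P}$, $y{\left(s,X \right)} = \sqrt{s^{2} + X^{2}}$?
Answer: $- \frac{4 \sqrt{58}}{5} \approx -6.0926$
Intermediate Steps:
$y{\left(s,X \right)} = \sqrt{X^{2} + s^{2}}$
$Z{\left(P \right)} = \frac{-1 - P}{P}$
$y{\left(-7,3 \right)} Z{\left(-5 \right)} = \sqrt{3^{2} + \left(-7\right)^{2}} \frac{-1 - -5}{-5} = \sqrt{9 + 49} \left(- \frac{-1 + 5}{5}\right) = \sqrt{58} \left(\left(- \frac{1}{5}\right) 4\right) = \sqrt{58} \left(- \frac{4}{5}\right) = - \frac{4 \sqrt{58}}{5}$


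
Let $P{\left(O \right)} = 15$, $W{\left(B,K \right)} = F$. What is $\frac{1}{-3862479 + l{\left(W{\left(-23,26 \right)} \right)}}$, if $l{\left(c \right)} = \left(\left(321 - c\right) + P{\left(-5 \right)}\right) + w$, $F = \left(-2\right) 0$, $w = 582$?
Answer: $- \frac{1}{3861561} \approx -2.5896 \cdot 10^{-7}$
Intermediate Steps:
$F = 0$
$W{\left(B,K \right)} = 0$
$l{\left(c \right)} = 918 - c$ ($l{\left(c \right)} = \left(\left(321 - c\right) + 15\right) + 582 = \left(336 - c\right) + 582 = 918 - c$)
$\frac{1}{-3862479 + l{\left(W{\left(-23,26 \right)} \right)}} = \frac{1}{-3862479 + \left(918 - 0\right)} = \frac{1}{-3862479 + \left(918 + 0\right)} = \frac{1}{-3862479 + 918} = \frac{1}{-3861561} = - \frac{1}{3861561}$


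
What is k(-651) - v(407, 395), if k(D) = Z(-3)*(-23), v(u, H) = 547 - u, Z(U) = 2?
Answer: -186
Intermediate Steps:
k(D) = -46 (k(D) = 2*(-23) = -46)
k(-651) - v(407, 395) = -46 - (547 - 1*407) = -46 - (547 - 407) = -46 - 1*140 = -46 - 140 = -186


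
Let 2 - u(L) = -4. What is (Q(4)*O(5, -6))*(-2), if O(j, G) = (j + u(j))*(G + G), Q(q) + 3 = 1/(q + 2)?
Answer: -748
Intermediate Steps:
u(L) = 6 (u(L) = 2 - 1*(-4) = 2 + 4 = 6)
Q(q) = -3 + 1/(2 + q) (Q(q) = -3 + 1/(q + 2) = -3 + 1/(2 + q))
O(j, G) = 2*G*(6 + j) (O(j, G) = (j + 6)*(G + G) = (6 + j)*(2*G) = 2*G*(6 + j))
(Q(4)*O(5, -6))*(-2) = (((-5 - 3*4)/(2 + 4))*(2*(-6)*(6 + 5)))*(-2) = (((-5 - 12)/6)*(2*(-6)*11))*(-2) = (((⅙)*(-17))*(-132))*(-2) = -17/6*(-132)*(-2) = 374*(-2) = -748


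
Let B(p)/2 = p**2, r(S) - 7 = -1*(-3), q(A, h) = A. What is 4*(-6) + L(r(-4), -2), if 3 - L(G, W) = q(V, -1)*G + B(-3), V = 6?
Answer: -99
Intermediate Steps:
r(S) = 10 (r(S) = 7 - 1*(-3) = 7 + 3 = 10)
B(p) = 2*p**2
L(G, W) = -15 - 6*G (L(G, W) = 3 - (6*G + 2*(-3)**2) = 3 - (6*G + 2*9) = 3 - (6*G + 18) = 3 - (18 + 6*G) = 3 + (-18 - 6*G) = -15 - 6*G)
4*(-6) + L(r(-4), -2) = 4*(-6) + (-15 - 6*10) = -24 + (-15 - 60) = -24 - 75 = -99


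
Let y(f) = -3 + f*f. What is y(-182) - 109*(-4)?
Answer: 33557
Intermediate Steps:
y(f) = -3 + f**2
y(-182) - 109*(-4) = (-3 + (-182)**2) - 109*(-4) = (-3 + 33124) + 436 = 33121 + 436 = 33557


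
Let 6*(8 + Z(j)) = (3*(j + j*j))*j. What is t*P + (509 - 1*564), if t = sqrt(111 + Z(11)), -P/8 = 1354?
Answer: -55 - 10832*sqrt(829) ≈ -3.1193e+5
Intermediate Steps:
P = -10832 (P = -8*1354 = -10832)
Z(j) = -8 + j*(3*j + 3*j**2)/6 (Z(j) = -8 + ((3*(j + j*j))*j)/6 = -8 + ((3*(j + j**2))*j)/6 = -8 + ((3*j + 3*j**2)*j)/6 = -8 + (j*(3*j + 3*j**2))/6 = -8 + j*(3*j + 3*j**2)/6)
t = sqrt(829) (t = sqrt(111 + (-8 + (1/2)*11**2 + (1/2)*11**3)) = sqrt(111 + (-8 + (1/2)*121 + (1/2)*1331)) = sqrt(111 + (-8 + 121/2 + 1331/2)) = sqrt(111 + 718) = sqrt(829) ≈ 28.792)
t*P + (509 - 1*564) = sqrt(829)*(-10832) + (509 - 1*564) = -10832*sqrt(829) + (509 - 564) = -10832*sqrt(829) - 55 = -55 - 10832*sqrt(829)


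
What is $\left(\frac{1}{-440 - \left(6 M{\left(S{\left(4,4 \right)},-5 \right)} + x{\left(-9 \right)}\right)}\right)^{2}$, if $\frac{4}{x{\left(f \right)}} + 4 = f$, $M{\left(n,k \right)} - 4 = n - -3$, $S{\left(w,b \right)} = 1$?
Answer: $\frac{169}{40195600} \approx 4.2044 \cdot 10^{-6}$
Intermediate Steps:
$M{\left(n,k \right)} = 7 + n$ ($M{\left(n,k \right)} = 4 + \left(n - -3\right) = 4 + \left(n + 3\right) = 4 + \left(3 + n\right) = 7 + n$)
$x{\left(f \right)} = \frac{4}{-4 + f}$
$\left(\frac{1}{-440 - \left(6 M{\left(S{\left(4,4 \right)},-5 \right)} + x{\left(-9 \right)}\right)}\right)^{2} = \left(\frac{1}{-440 - \left(\frac{4}{-4 - 9} + 6 \left(7 + 1\right)\right)}\right)^{2} = \left(\frac{1}{-440 - \left(48 + \frac{4}{-13}\right)}\right)^{2} = \left(\frac{1}{-440 - \left(48 + 4 \left(- \frac{1}{13}\right)\right)}\right)^{2} = \left(\frac{1}{-440 - \frac{620}{13}}\right)^{2} = \left(\frac{1}{- \frac{6340}{13}}\right)^{2} = \left(- \frac{13}{6340}\right)^{2} = \frac{169}{40195600}$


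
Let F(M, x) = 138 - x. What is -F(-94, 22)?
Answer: -116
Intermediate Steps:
-F(-94, 22) = -(138 - 1*22) = -(138 - 22) = -1*116 = -116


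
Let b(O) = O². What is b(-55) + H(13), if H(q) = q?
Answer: 3038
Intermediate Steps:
b(-55) + H(13) = (-55)² + 13 = 3025 + 13 = 3038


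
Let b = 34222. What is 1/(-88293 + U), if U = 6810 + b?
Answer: -1/47261 ≈ -2.1159e-5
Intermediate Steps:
U = 41032 (U = 6810 + 34222 = 41032)
1/(-88293 + U) = 1/(-88293 + 41032) = 1/(-47261) = -1/47261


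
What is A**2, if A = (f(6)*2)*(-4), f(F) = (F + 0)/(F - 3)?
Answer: 256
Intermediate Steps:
f(F) = F/(-3 + F)
A = -16 (A = ((6/(-3 + 6))*2)*(-4) = ((6/3)*2)*(-4) = ((6*(1/3))*2)*(-4) = (2*2)*(-4) = 4*(-4) = -16)
A**2 = (-16)**2 = 256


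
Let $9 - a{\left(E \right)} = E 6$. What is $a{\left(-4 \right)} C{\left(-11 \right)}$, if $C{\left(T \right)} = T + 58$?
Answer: $1551$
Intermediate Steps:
$C{\left(T \right)} = 58 + T$
$a{\left(E \right)} = 9 - 6 E$ ($a{\left(E \right)} = 9 - E 6 = 9 - 6 E$)
$a{\left(-4 \right)} C{\left(-11 \right)} = \left(9 - -24\right) \left(58 - 11\right) = \left(9 + 24\right) 47 = 33 \cdot 47 = 1551$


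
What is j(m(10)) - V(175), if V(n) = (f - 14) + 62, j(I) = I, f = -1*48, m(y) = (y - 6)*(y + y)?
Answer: 80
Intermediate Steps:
m(y) = 2*y*(-6 + y) (m(y) = (-6 + y)*(2*y) = 2*y*(-6 + y))
f = -48
V(n) = 0 (V(n) = (-48 - 14) + 62 = -62 + 62 = 0)
j(m(10)) - V(175) = 2*10*(-6 + 10) - 1*0 = 2*10*4 + 0 = 80 + 0 = 80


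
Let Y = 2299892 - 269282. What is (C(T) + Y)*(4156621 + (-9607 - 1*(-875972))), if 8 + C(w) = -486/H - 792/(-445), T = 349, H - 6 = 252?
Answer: 195170970474521066/19135 ≈ 1.0200e+13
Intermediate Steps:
H = 258 (H = 6 + 252 = 258)
C(w) = -155069/19135 (C(w) = -8 + (-486/258 - 792/(-445)) = -8 + (-486*1/258 - 792*(-1/445)) = -8 + (-81/43 + 792/445) = -8 - 1989/19135 = -155069/19135)
Y = 2030610
(C(T) + Y)*(4156621 + (-9607 - 1*(-875972))) = (-155069/19135 + 2030610)*(4156621 + (-9607 - 1*(-875972))) = 38855567281*(4156621 + (-9607 + 875972))/19135 = 38855567281*(4156621 + 866365)/19135 = (38855567281/19135)*5022986 = 195170970474521066/19135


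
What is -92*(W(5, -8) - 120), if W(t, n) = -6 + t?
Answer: 11132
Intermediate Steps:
-92*(W(5, -8) - 120) = -92*((-6 + 5) - 120) = -92*(-1 - 120) = -92*(-121) = 11132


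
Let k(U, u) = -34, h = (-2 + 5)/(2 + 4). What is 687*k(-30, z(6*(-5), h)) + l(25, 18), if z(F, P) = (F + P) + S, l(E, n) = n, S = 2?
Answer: -23340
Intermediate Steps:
h = ½ (h = 3/6 = 3*(⅙) = ½ ≈ 0.50000)
z(F, P) = 2 + F + P (z(F, P) = (F + P) + 2 = 2 + F + P)
687*k(-30, z(6*(-5), h)) + l(25, 18) = 687*(-34) + 18 = -23358 + 18 = -23340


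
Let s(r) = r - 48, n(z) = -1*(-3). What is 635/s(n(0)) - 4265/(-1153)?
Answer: -108046/10377 ≈ -10.412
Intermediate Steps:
n(z) = 3
s(r) = -48 + r
635/s(n(0)) - 4265/(-1153) = 635/(-48 + 3) - 4265/(-1153) = 635/(-45) - 4265*(-1/1153) = 635*(-1/45) + 4265/1153 = -127/9 + 4265/1153 = -108046/10377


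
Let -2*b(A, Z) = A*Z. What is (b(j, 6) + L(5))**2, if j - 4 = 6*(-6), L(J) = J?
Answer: 10201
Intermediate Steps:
j = -32 (j = 4 + 6*(-6) = 4 - 36 = -32)
b(A, Z) = -A*Z/2
(b(j, 6) + L(5))**2 = (-1/2*(-32)*6 + 5)**2 = (96 + 5)**2 = 101**2 = 10201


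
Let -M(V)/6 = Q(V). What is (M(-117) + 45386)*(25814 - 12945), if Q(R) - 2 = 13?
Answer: 582914224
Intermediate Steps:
Q(R) = 15 (Q(R) = 2 + 13 = 15)
M(V) = -90 (M(V) = -6*15 = -90)
(M(-117) + 45386)*(25814 - 12945) = (-90 + 45386)*(25814 - 12945) = 45296*12869 = 582914224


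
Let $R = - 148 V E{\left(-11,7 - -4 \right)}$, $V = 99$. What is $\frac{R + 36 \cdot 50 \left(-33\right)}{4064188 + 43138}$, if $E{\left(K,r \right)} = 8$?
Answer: $- \frac{88308}{2053663} \approx -0.043$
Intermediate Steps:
$R = -117216$ ($R = \left(-148\right) 99 \cdot 8 = \left(-14652\right) 8 = -117216$)
$\frac{R + 36 \cdot 50 \left(-33\right)}{4064188 + 43138} = \frac{-117216 + 36 \cdot 50 \left(-33\right)}{4064188 + 43138} = \frac{-117216 + 1800 \left(-33\right)}{4107326} = \left(-117216 - 59400\right) \frac{1}{4107326} = \left(-176616\right) \frac{1}{4107326} = - \frac{88308}{2053663}$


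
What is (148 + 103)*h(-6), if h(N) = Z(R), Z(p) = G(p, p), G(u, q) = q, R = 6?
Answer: 1506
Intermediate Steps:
Z(p) = p
h(N) = 6
(148 + 103)*h(-6) = (148 + 103)*6 = 251*6 = 1506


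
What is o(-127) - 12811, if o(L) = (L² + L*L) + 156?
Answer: 19603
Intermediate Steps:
o(L) = 156 + 2*L² (o(L) = (L² + L²) + 156 = 2*L² + 156 = 156 + 2*L²)
o(-127) - 12811 = (156 + 2*(-127)²) - 12811 = (156 + 2*16129) - 12811 = (156 + 32258) - 12811 = 32414 - 12811 = 19603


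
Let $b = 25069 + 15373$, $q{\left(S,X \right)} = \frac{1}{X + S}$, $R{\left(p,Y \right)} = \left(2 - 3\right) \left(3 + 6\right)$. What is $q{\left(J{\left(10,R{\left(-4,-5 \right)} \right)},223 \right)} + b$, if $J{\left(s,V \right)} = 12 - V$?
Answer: $\frac{9867849}{244} \approx 40442.0$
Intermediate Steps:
$R{\left(p,Y \right)} = -9$ ($R{\left(p,Y \right)} = \left(-1\right) 9 = -9$)
$q{\left(S,X \right)} = \frac{1}{S + X}$
$b = 40442$
$q{\left(J{\left(10,R{\left(-4,-5 \right)} \right)},223 \right)} + b = \frac{1}{\left(12 - -9\right) + 223} + 40442 = \frac{1}{\left(12 + 9\right) + 223} + 40442 = \frac{1}{21 + 223} + 40442 = \frac{1}{244} + 40442 = \frac{9867849}{244}$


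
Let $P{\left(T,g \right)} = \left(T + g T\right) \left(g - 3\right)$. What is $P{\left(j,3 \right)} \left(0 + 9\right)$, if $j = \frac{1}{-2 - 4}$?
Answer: $0$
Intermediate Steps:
$j = - \frac{1}{6}$ ($j = \frac{1}{-6} = - \frac{1}{6} \approx -0.16667$)
$P{\left(T,g \right)} = \left(-3 + g\right) \left(T + T g\right)$ ($P{\left(T,g \right)} = \left(T + T g\right) \left(-3 + g\right) = \left(-3 + g\right) \left(T + T g\right)$)
$P{\left(j,3 \right)} \left(0 + 9\right) = - \frac{-3 + 3^{2} - 6}{6} \left(0 + 9\right) = - \frac{-3 + 9 - 6}{6} \cdot 9 = \left(- \frac{1}{6}\right) 0 \cdot 9 = 0 \cdot 9 = 0$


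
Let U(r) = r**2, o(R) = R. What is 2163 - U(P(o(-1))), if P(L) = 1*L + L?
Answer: 2159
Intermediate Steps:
P(L) = 2*L (P(L) = L + L = 2*L)
2163 - U(P(o(-1))) = 2163 - (2*(-1))**2 = 2163 - 1*(-2)**2 = 2163 - 1*4 = 2163 - 4 = 2159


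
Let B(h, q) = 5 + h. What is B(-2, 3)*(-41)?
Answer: -123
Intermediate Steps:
B(-2, 3)*(-41) = (5 - 2)*(-41) = 3*(-41) = -123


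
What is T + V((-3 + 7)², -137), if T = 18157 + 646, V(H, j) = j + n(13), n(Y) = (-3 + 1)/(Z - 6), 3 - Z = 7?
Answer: 93331/5 ≈ 18666.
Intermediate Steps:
Z = -4 (Z = 3 - 1*7 = 3 - 7 = -4)
n(Y) = ⅕ (n(Y) = (-3 + 1)/(-4 - 6) = -2/(-10) = -2*(-⅒) = ⅕)
V(H, j) = ⅕ + j (V(H, j) = j + ⅕ = ⅕ + j)
T = 18803
T + V((-3 + 7)², -137) = 18803 + (⅕ - 137) = 18803 - 684/5 = 93331/5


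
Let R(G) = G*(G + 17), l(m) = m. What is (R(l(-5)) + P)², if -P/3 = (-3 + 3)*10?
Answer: 3600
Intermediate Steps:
R(G) = G*(17 + G)
P = 0 (P = -3*(-3 + 3)*10 = -0*10 = -3*0 = 0)
(R(l(-5)) + P)² = (-5*(17 - 5) + 0)² = (-5*12 + 0)² = (-60 + 0)² = (-60)² = 3600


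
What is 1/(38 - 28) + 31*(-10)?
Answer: -3099/10 ≈ -309.90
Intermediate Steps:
1/(38 - 28) + 31*(-10) = 1/10 - 310 = ⅒ - 310 = -3099/10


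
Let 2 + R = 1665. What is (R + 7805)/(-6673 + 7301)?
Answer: 2367/157 ≈ 15.076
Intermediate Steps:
R = 1663 (R = -2 + 1665 = 1663)
(R + 7805)/(-6673 + 7301) = (1663 + 7805)/(-6673 + 7301) = 9468/628 = 9468*(1/628) = 2367/157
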